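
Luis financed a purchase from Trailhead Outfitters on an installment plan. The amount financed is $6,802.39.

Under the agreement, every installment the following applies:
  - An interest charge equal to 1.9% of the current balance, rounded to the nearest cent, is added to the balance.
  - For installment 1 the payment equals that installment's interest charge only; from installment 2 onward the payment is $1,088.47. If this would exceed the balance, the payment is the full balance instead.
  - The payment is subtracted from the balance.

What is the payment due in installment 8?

Installment 1: opening $6,802.39; interest $129.25 → $6,931.64; payment $129.25; balance $6,802.39
Installment 2: opening $6,802.39; interest $129.25 → $6,931.64; payment $1,088.47; balance $5,843.17
Installment 3: opening $5,843.17; interest $111.02 → $5,954.19; payment $1,088.47; balance $4,865.72
Installment 4: opening $4,865.72; interest $92.45 → $4,958.17; payment $1,088.47; balance $3,869.70
Installment 5: opening $3,869.70; interest $73.52 → $3,943.22; payment $1,088.47; balance $2,854.75
Installment 6: opening $2,854.75; interest $54.24 → $2,908.99; payment $1,088.47; balance $1,820.52
Installment 7: opening $1,820.52; interest $34.59 → $1,855.11; payment $1,088.47; balance $766.64
Installment 8: opening $766.64; interest $14.57 → $781.21; payment $781.21; balance $0.00

$781.21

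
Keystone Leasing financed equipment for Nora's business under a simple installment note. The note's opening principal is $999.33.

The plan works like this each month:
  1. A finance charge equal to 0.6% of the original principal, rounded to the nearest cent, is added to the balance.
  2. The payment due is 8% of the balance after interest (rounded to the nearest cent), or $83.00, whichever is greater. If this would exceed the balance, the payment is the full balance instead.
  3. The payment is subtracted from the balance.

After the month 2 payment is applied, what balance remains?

Month 1: opening $999.33; interest $6.00 → $1,005.33; payment $83.00; balance $922.33
Month 2: opening $922.33; interest $6.00 → $928.33; payment $83.00; balance $845.33

$845.33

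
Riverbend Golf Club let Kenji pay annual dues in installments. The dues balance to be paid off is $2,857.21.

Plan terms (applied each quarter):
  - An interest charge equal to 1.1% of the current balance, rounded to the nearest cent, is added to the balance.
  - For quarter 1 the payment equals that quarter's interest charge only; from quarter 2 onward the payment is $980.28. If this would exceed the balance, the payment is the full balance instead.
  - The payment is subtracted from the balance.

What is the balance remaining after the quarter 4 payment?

# | Opening | Interest | Payment | End bal
1 | $2,857.21 | $31.43 | $31.43 | $2,857.21
2 | $2,857.21 | $31.43 | $980.28 | $1,908.36
3 | $1,908.36 | $20.99 | $980.28 | $949.07
4 | $949.07 | $10.44 | $959.51 | $0.00

$0.00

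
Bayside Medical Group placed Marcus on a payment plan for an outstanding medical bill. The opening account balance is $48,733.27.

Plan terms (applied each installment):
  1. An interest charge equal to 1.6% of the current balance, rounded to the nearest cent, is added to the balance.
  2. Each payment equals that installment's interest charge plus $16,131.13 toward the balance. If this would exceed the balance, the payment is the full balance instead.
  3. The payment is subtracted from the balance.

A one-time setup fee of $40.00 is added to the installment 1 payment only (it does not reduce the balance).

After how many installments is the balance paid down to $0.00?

Installment 1: opening $48,733.27; interest $779.73 → $49,513.00; payment $16,910.86 (+ $40.00 fee); balance $32,602.14
Installment 2: opening $32,602.14; interest $521.63 → $33,123.77; payment $16,652.76; balance $16,471.01
Installment 3: opening $16,471.01; interest $263.54 → $16,734.55; payment $16,394.67; balance $339.88
Installment 4: opening $339.88; interest $5.44 → $345.32; payment $345.32; balance $0.00
Balance reaches $0.00 in installment 4.

4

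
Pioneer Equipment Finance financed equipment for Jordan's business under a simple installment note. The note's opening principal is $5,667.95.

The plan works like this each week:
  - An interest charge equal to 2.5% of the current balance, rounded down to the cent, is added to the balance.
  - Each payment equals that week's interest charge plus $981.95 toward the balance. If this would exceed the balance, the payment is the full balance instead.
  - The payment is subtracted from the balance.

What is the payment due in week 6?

Week 1: opening $5,667.95; interest $141.69 → $5,809.64; payment $1,123.64; balance $4,686.00
Week 2: opening $4,686.00; interest $117.15 → $4,803.15; payment $1,099.10; balance $3,704.05
Week 3: opening $3,704.05; interest $92.60 → $3,796.65; payment $1,074.55; balance $2,722.10
Week 4: opening $2,722.10; interest $68.05 → $2,790.15; payment $1,050.00; balance $1,740.15
Week 5: opening $1,740.15; interest $43.50 → $1,783.65; payment $1,025.45; balance $758.20
Week 6: opening $758.20; interest $18.95 → $777.15; payment $777.15; balance $0.00

$777.15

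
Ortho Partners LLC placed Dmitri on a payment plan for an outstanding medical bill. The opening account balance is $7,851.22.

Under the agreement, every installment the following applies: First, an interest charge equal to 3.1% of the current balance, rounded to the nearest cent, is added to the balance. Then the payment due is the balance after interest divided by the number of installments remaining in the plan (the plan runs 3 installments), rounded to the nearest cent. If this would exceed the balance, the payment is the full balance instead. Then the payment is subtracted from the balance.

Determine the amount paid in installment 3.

$2,868.09

Installment 1: opening $7,851.22; interest $243.39 → $8,094.61; payment $2,698.20; balance $5,396.41
Installment 2: opening $5,396.41; interest $167.29 → $5,563.70; payment $2,781.85; balance $2,781.85
Installment 3: opening $2,781.85; interest $86.24 → $2,868.09; payment $2,868.09; balance $0.00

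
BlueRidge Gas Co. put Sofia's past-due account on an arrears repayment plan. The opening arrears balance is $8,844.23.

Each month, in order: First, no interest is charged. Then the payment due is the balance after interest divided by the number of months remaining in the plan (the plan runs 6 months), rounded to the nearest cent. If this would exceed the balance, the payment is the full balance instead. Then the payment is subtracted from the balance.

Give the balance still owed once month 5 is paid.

$1,474.03

Month 1: $8,844.23 − $1,474.04 → $7,370.19
Month 2: $7,370.19 − $1,474.04 → $5,896.15
Month 3: $5,896.15 − $1,474.04 → $4,422.11
Month 4: $4,422.11 − $1,474.04 → $2,948.07
Month 5: $2,948.07 − $1,474.04 → $1,474.03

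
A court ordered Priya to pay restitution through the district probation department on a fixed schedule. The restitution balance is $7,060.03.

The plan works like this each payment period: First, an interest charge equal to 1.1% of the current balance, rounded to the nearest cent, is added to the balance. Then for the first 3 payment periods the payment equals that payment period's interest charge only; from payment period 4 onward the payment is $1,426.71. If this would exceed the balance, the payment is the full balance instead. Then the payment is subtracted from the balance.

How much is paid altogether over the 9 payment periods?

$7,533.09

Payment period 1: $7,060.03 +$77.66 interest = $7,137.69; pay $77.66 → $7,060.03
Payment period 2: $7,060.03 +$77.66 interest = $7,137.69; pay $77.66 → $7,060.03
Payment period 3: $7,060.03 +$77.66 interest = $7,137.69; pay $77.66 → $7,060.03
Payment period 4: $7,060.03 +$77.66 interest = $7,137.69; pay $1,426.71 → $5,710.98
Payment period 5: $5,710.98 +$62.82 interest = $5,773.80; pay $1,426.71 → $4,347.09
Payment period 6: $4,347.09 +$47.82 interest = $4,394.91; pay $1,426.71 → $2,968.20
Payment period 7: $2,968.20 +$32.65 interest = $3,000.85; pay $1,426.71 → $1,574.14
Payment period 8: $1,574.14 +$17.32 interest = $1,591.46; pay $1,426.71 → $164.75
Payment period 9: $164.75 +$1.81 interest = $166.56; pay $166.56 → $0.00
Total paid: $7,533.09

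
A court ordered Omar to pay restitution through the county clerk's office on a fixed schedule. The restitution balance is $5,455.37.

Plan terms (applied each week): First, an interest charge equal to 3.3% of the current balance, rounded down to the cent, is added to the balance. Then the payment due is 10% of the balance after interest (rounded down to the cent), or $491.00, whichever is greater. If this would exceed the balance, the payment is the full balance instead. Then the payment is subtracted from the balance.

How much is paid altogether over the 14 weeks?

Week 1: opening $5,455.37; interest $180.02 → $5,635.39; payment $563.53; balance $5,071.86
Week 2: opening $5,071.86; interest $167.37 → $5,239.23; payment $523.92; balance $4,715.31
Week 3: opening $4,715.31; interest $155.60 → $4,870.91; payment $491.00; balance $4,379.91
Week 4: opening $4,379.91; interest $144.53 → $4,524.44; payment $491.00; balance $4,033.44
Week 5: opening $4,033.44; interest $133.10 → $4,166.54; payment $491.00; balance $3,675.54
Week 6: opening $3,675.54; interest $121.29 → $3,796.83; payment $491.00; balance $3,305.83
Week 7: opening $3,305.83; interest $109.09 → $3,414.92; payment $491.00; balance $2,923.92
Week 8: opening $2,923.92; interest $96.48 → $3,020.40; payment $491.00; balance $2,529.40
Week 9: opening $2,529.40; interest $83.47 → $2,612.87; payment $491.00; balance $2,121.87
Week 10: opening $2,121.87; interest $70.02 → $2,191.89; payment $491.00; balance $1,700.89
Week 11: opening $1,700.89; interest $56.12 → $1,757.01; payment $491.00; balance $1,266.01
Week 12: opening $1,266.01; interest $41.77 → $1,307.78; payment $491.00; balance $816.78
Week 13: opening $816.78; interest $26.95 → $843.73; payment $491.00; balance $352.73
Week 14: opening $352.73; interest $11.64 → $364.37; payment $364.37; balance $0.00
Total paid: $6,852.82

$6,852.82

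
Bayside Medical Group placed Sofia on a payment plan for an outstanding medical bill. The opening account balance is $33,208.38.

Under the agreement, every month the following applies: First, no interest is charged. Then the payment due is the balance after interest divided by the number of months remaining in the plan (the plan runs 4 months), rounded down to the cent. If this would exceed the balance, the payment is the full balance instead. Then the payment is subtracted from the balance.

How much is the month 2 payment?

Month 1: $33,208.38 − $8,302.09 → $24,906.29
Month 2: $24,906.29 − $8,302.09 → $16,604.20

$8,302.09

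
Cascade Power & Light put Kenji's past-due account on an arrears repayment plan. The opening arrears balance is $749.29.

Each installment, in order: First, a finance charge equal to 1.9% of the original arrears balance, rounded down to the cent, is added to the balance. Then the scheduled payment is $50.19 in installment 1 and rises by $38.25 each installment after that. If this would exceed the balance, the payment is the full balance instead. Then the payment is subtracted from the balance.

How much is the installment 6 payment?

$201.22

Installment 1: opening $749.29; interest $14.23 → $763.52; payment $50.19; balance $713.33
Installment 2: opening $713.33; interest $14.23 → $727.56; payment $88.44; balance $639.12
Installment 3: opening $639.12; interest $14.23 → $653.35; payment $126.69; balance $526.66
Installment 4: opening $526.66; interest $14.23 → $540.89; payment $164.94; balance $375.95
Installment 5: opening $375.95; interest $14.23 → $390.18; payment $203.19; balance $186.99
Installment 6: opening $186.99; interest $14.23 → $201.22; payment $201.22; balance $0.00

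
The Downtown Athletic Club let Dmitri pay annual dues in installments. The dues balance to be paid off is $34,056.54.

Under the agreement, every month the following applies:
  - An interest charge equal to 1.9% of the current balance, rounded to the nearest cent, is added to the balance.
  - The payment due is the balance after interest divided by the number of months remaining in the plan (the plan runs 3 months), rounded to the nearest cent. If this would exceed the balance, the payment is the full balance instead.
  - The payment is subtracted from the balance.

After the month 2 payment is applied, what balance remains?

$11,787.66

# | Opening | Interest | Payment | End bal
1 | $34,056.54 | $647.07 | $11,567.87 | $23,135.74
2 | $23,135.74 | $439.58 | $11,787.66 | $11,787.66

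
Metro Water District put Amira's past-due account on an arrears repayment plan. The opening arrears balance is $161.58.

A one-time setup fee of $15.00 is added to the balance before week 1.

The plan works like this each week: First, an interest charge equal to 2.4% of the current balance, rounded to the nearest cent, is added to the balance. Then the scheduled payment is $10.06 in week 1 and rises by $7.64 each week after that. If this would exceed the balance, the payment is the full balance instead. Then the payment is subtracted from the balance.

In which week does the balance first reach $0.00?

Week 1: opening $176.58; interest $4.24 → $180.82; payment $10.06; balance $170.76
Week 2: opening $170.76; interest $4.10 → $174.86; payment $17.70; balance $157.16
Week 3: opening $157.16; interest $3.77 → $160.93; payment $25.34; balance $135.59
Week 4: opening $135.59; interest $3.25 → $138.84; payment $32.98; balance $105.86
Week 5: opening $105.86; interest $2.54 → $108.40; payment $40.62; balance $67.78
Week 6: opening $67.78; interest $1.63 → $69.41; payment $48.26; balance $21.15
Week 7: opening $21.15; interest $0.51 → $21.66; payment $21.66; balance $0.00
Balance reaches $0.00 in week 7.

7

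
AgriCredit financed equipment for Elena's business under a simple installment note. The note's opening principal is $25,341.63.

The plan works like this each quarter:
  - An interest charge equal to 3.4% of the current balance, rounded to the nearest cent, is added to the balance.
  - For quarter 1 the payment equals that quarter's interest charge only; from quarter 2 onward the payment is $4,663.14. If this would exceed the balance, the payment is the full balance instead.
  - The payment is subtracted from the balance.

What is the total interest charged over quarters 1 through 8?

# | Opening | Interest | Payment | End bal
1 | $25,341.63 | $861.62 | $861.62 | $25,341.63
2 | $25,341.63 | $861.62 | $4,663.14 | $21,540.11
3 | $21,540.11 | $732.36 | $4,663.14 | $17,609.33
4 | $17,609.33 | $598.72 | $4,663.14 | $13,544.91
5 | $13,544.91 | $460.53 | $4,663.14 | $9,342.30
6 | $9,342.30 | $317.64 | $4,663.14 | $4,996.80
7 | $4,996.80 | $169.89 | $4,663.14 | $503.55
8 | $503.55 | $17.12 | $520.67 | $0.00
Total interest: $861.62 + $861.62 + $732.36 + $598.72 + $460.53 + $317.64 + $169.89 + $17.12 = $4,019.50

$4,019.50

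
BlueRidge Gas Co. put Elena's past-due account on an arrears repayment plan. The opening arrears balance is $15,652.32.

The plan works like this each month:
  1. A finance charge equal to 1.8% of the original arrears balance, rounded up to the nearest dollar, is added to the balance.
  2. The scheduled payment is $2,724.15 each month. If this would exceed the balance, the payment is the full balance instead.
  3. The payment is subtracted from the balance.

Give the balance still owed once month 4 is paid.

$5,883.72

Month 1: opening $15,652.32; interest $282.00 → $15,934.32; payment $2,724.15; balance $13,210.17
Month 2: opening $13,210.17; interest $282.00 → $13,492.17; payment $2,724.15; balance $10,768.02
Month 3: opening $10,768.02; interest $282.00 → $11,050.02; payment $2,724.15; balance $8,325.87
Month 4: opening $8,325.87; interest $282.00 → $8,607.87; payment $2,724.15; balance $5,883.72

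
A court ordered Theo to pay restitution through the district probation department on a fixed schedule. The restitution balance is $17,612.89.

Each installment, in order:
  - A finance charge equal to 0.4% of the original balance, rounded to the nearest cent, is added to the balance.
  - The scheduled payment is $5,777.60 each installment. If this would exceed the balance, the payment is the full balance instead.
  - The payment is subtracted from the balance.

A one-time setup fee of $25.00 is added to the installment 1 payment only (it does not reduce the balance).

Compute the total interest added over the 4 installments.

$281.80

Installment 1: opening $17,612.89; interest $70.45 → $17,683.34; payment $5,777.60 (+ $25.00 fee); balance $11,905.74
Installment 2: opening $11,905.74; interest $70.45 → $11,976.19; payment $5,777.60; balance $6,198.59
Installment 3: opening $6,198.59; interest $70.45 → $6,269.04; payment $5,777.60; balance $491.44
Installment 4: opening $491.44; interest $70.45 → $561.89; payment $561.89; balance $0.00
Total interest: $70.45 + $70.45 + $70.45 + $70.45 = $281.80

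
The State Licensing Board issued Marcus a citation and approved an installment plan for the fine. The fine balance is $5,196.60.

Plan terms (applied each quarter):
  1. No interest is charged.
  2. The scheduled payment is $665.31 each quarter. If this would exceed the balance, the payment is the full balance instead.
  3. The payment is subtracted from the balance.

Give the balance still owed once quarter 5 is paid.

$1,870.05

# | Opening | Payment | End bal
1 | $5,196.60 | $665.31 | $4,531.29
2 | $4,531.29 | $665.31 | $3,865.98
3 | $3,865.98 | $665.31 | $3,200.67
4 | $3,200.67 | $665.31 | $2,535.36
5 | $2,535.36 | $665.31 | $1,870.05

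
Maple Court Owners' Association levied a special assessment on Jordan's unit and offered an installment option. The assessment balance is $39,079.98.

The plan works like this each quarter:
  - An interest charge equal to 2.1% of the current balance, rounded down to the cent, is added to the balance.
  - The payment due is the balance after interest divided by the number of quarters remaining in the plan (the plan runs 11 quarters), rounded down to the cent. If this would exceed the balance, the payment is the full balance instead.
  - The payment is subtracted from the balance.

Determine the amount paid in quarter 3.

$3,781.27

Quarter 1: $39,079.98 +$820.67 interest = $39,900.65; pay $3,627.33 → $36,273.32
Quarter 2: $36,273.32 +$761.73 interest = $37,035.05; pay $3,703.50 → $33,331.55
Quarter 3: $33,331.55 +$699.96 interest = $34,031.51; pay $3,781.27 → $30,250.24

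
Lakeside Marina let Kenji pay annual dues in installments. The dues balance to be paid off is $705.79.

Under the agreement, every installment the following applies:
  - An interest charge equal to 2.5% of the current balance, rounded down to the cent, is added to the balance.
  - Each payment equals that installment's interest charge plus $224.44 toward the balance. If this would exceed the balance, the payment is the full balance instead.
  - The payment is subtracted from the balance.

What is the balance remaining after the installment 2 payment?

Installment 1: $705.79 +$17.64 interest = $723.43; pay $242.08 → $481.35
Installment 2: $481.35 +$12.03 interest = $493.38; pay $236.47 → $256.91

$256.91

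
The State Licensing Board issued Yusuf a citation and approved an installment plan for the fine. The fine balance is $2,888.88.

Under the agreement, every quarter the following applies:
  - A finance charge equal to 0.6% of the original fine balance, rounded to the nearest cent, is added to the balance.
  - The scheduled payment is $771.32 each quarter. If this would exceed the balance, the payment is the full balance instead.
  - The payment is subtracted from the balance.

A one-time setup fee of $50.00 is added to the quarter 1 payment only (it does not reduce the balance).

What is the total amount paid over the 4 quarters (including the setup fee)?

$3,008.20

Quarter 1: $2,888.88 +$17.33 interest = $2,906.21; pay $771.32 (+ $50.00 fee) → $2,134.89
Quarter 2: $2,134.89 +$17.33 interest = $2,152.22; pay $771.32 → $1,380.90
Quarter 3: $1,380.90 +$17.33 interest = $1,398.23; pay $771.32 → $626.91
Quarter 4: $626.91 +$17.33 interest = $644.24; pay $644.24 → $0.00
Total paid: $3,008.20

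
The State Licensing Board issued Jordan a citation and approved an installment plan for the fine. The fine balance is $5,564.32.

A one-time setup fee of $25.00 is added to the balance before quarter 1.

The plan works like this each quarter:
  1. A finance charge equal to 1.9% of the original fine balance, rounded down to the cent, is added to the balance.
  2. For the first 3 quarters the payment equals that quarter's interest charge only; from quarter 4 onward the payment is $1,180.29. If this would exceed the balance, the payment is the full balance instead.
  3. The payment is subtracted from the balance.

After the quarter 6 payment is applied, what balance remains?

# | Opening | Interest | Payment | End bal
1 | $5,589.32 | $105.72 | $105.72 | $5,589.32
2 | $5,589.32 | $105.72 | $105.72 | $5,589.32
3 | $5,589.32 | $105.72 | $105.72 | $5,589.32
4 | $5,589.32 | $105.72 | $1,180.29 | $4,514.75
5 | $4,514.75 | $105.72 | $1,180.29 | $3,440.18
6 | $3,440.18 | $105.72 | $1,180.29 | $2,365.61

$2,365.61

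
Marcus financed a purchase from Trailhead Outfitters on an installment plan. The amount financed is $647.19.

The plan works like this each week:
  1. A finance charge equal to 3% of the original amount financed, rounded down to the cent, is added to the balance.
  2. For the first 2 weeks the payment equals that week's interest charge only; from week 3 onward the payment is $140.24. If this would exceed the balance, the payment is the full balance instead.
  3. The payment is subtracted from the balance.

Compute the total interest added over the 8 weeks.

Week 1: $647.19 +$19.41 interest = $666.60; pay $19.41 → $647.19
Week 2: $647.19 +$19.41 interest = $666.60; pay $19.41 → $647.19
Week 3: $647.19 +$19.41 interest = $666.60; pay $140.24 → $526.36
Week 4: $526.36 +$19.41 interest = $545.77; pay $140.24 → $405.53
Week 5: $405.53 +$19.41 interest = $424.94; pay $140.24 → $284.70
Week 6: $284.70 +$19.41 interest = $304.11; pay $140.24 → $163.87
Week 7: $163.87 +$19.41 interest = $183.28; pay $140.24 → $43.04
Week 8: $43.04 +$19.41 interest = $62.45; pay $62.45 → $0.00
Total interest: $19.41 + $19.41 + $19.41 + $19.41 + $19.41 + $19.41 + $19.41 + $19.41 = $155.28

$155.28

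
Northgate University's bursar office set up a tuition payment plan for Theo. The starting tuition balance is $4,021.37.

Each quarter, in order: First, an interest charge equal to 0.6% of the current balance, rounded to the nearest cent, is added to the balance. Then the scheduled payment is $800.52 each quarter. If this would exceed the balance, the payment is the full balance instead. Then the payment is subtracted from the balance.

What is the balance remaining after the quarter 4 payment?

$887.74

# | Opening | Interest | Payment | End bal
1 | $4,021.37 | $24.13 | $800.52 | $3,244.98
2 | $3,244.98 | $19.47 | $800.52 | $2,463.93
3 | $2,463.93 | $14.78 | $800.52 | $1,678.19
4 | $1,678.19 | $10.07 | $800.52 | $887.74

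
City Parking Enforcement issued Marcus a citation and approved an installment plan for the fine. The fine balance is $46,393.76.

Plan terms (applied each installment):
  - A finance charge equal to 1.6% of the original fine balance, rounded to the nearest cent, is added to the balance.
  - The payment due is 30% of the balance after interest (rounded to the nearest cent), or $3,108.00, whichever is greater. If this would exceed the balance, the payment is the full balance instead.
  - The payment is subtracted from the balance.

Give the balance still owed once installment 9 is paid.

$0.00

Installment 1: opening $46,393.76; interest $742.30 → $47,136.06; payment $14,140.82; balance $32,995.24
Installment 2: opening $32,995.24; interest $742.30 → $33,737.54; payment $10,121.26; balance $23,616.28
Installment 3: opening $23,616.28; interest $742.30 → $24,358.58; payment $7,307.57; balance $17,051.01
Installment 4: opening $17,051.01; interest $742.30 → $17,793.31; payment $5,337.99; balance $12,455.32
Installment 5: opening $12,455.32; interest $742.30 → $13,197.62; payment $3,959.29; balance $9,238.33
Installment 6: opening $9,238.33; interest $742.30 → $9,980.63; payment $3,108.00; balance $6,872.63
Installment 7: opening $6,872.63; interest $742.30 → $7,614.93; payment $3,108.00; balance $4,506.93
Installment 8: opening $4,506.93; interest $742.30 → $5,249.23; payment $3,108.00; balance $2,141.23
Installment 9: opening $2,141.23; interest $742.30 → $2,883.53; payment $2,883.53; balance $0.00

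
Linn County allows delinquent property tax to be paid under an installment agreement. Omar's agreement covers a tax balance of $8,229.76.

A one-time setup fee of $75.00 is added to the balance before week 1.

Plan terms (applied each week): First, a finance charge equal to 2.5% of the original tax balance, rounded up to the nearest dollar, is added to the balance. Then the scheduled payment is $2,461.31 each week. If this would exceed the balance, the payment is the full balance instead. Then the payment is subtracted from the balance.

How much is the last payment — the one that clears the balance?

$1,744.83

# | Opening | Interest | Payment | End bal
1 | $8,304.76 | $206.00 | $2,461.31 | $6,049.45
2 | $6,049.45 | $206.00 | $2,461.31 | $3,794.14
3 | $3,794.14 | $206.00 | $2,461.31 | $1,538.83
4 | $1,538.83 | $206.00 | $1,744.83 | $0.00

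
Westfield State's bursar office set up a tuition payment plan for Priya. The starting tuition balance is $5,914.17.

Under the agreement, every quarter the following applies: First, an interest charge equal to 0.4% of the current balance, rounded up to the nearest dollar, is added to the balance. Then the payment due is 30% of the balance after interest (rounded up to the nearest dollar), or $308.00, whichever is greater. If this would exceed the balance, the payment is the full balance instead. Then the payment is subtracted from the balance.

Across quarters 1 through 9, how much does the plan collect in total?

$5,993.17

Quarter 1: $5,914.17 +$24.00 interest = $5,938.17; pay $1,782.00 → $4,156.17
Quarter 2: $4,156.17 +$17.00 interest = $4,173.17; pay $1,252.00 → $2,921.17
Quarter 3: $2,921.17 +$12.00 interest = $2,933.17; pay $880.00 → $2,053.17
Quarter 4: $2,053.17 +$9.00 interest = $2,062.17; pay $619.00 → $1,443.17
Quarter 5: $1,443.17 +$6.00 interest = $1,449.17; pay $435.00 → $1,014.17
Quarter 6: $1,014.17 +$5.00 interest = $1,019.17; pay $308.00 → $711.17
Quarter 7: $711.17 +$3.00 interest = $714.17; pay $308.00 → $406.17
Quarter 8: $406.17 +$2.00 interest = $408.17; pay $308.00 → $100.17
Quarter 9: $100.17 +$1.00 interest = $101.17; pay $101.17 → $0.00
Total paid: $5,993.17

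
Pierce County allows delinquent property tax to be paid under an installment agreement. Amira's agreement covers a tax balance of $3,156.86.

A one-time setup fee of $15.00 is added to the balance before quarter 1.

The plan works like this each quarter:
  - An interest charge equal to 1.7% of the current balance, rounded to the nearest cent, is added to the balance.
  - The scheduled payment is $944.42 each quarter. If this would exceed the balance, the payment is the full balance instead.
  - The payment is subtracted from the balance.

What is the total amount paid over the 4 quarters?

Quarter 1: $3,171.86 +$53.92 interest = $3,225.78; pay $944.42 → $2,281.36
Quarter 2: $2,281.36 +$38.78 interest = $2,320.14; pay $944.42 → $1,375.72
Quarter 3: $1,375.72 +$23.39 interest = $1,399.11; pay $944.42 → $454.69
Quarter 4: $454.69 +$7.73 interest = $462.42; pay $462.42 → $0.00
Total paid: $3,295.68

$3,295.68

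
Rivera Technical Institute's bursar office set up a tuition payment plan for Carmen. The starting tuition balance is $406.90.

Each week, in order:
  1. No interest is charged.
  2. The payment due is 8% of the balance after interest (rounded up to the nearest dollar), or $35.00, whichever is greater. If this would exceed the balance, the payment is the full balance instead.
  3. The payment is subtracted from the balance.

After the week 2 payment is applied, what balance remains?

Week 1: $406.90 − $35.00 → $371.90
Week 2: $371.90 − $35.00 → $336.90

$336.90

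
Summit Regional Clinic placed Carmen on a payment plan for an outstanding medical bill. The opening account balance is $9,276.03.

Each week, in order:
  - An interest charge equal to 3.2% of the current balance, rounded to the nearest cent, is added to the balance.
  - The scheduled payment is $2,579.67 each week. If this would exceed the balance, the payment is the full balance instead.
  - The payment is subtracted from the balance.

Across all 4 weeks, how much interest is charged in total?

Week 1: opening $9,276.03; interest $296.83 → $9,572.86; payment $2,579.67; balance $6,993.19
Week 2: opening $6,993.19; interest $223.78 → $7,216.97; payment $2,579.67; balance $4,637.30
Week 3: opening $4,637.30; interest $148.39 → $4,785.69; payment $2,579.67; balance $2,206.02
Week 4: opening $2,206.02; interest $70.59 → $2,276.61; payment $2,276.61; balance $0.00
Total interest: $296.83 + $223.78 + $148.39 + $70.59 = $739.59

$739.59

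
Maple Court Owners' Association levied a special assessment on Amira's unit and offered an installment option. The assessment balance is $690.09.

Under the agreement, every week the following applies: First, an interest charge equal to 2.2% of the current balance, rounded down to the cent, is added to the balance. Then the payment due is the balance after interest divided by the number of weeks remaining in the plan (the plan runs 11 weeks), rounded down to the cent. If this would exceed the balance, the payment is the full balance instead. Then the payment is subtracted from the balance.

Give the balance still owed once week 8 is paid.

$224.00

# | Opening | Interest | Payment | End bal
1 | $690.09 | $15.18 | $64.11 | $641.16
2 | $641.16 | $14.10 | $65.52 | $589.74
3 | $589.74 | $12.97 | $66.96 | $535.75
4 | $535.75 | $11.78 | $68.44 | $479.09
5 | $479.09 | $10.53 | $69.94 | $419.68
6 | $419.68 | $9.23 | $71.48 | $357.43
7 | $357.43 | $7.86 | $73.05 | $292.24
8 | $292.24 | $6.42 | $74.66 | $224.00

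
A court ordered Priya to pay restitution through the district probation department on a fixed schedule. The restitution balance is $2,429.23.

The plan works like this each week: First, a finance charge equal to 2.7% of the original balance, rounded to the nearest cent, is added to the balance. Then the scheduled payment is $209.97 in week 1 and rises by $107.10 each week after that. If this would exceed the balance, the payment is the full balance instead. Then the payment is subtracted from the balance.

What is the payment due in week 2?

$317.07

Week 1: opening $2,429.23; interest $65.59 → $2,494.82; payment $209.97; balance $2,284.85
Week 2: opening $2,284.85; interest $65.59 → $2,350.44; payment $317.07; balance $2,033.37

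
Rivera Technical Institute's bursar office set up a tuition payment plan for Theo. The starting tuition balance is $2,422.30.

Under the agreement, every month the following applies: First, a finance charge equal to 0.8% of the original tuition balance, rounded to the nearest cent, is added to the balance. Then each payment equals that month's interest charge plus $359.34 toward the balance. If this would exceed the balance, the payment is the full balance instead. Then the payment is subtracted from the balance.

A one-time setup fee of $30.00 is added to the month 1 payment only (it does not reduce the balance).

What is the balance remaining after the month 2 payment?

$1,703.62

Month 1: opening $2,422.30; interest $19.38 → $2,441.68; payment $378.72 (+ $30.00 fee); balance $2,062.96
Month 2: opening $2,062.96; interest $19.38 → $2,082.34; payment $378.72; balance $1,703.62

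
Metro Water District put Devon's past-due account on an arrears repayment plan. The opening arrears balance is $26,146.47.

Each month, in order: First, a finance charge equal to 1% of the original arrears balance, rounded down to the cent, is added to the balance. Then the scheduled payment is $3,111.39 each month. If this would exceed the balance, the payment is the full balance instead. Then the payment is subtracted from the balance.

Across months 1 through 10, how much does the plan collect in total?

$28,761.07

Month 1: opening $26,146.47; interest $261.46 → $26,407.93; payment $3,111.39; balance $23,296.54
Month 2: opening $23,296.54; interest $261.46 → $23,558.00; payment $3,111.39; balance $20,446.61
Month 3: opening $20,446.61; interest $261.46 → $20,708.07; payment $3,111.39; balance $17,596.68
Month 4: opening $17,596.68; interest $261.46 → $17,858.14; payment $3,111.39; balance $14,746.75
Month 5: opening $14,746.75; interest $261.46 → $15,008.21; payment $3,111.39; balance $11,896.82
Month 6: opening $11,896.82; interest $261.46 → $12,158.28; payment $3,111.39; balance $9,046.89
Month 7: opening $9,046.89; interest $261.46 → $9,308.35; payment $3,111.39; balance $6,196.96
Month 8: opening $6,196.96; interest $261.46 → $6,458.42; payment $3,111.39; balance $3,347.03
Month 9: opening $3,347.03; interest $261.46 → $3,608.49; payment $3,111.39; balance $497.10
Month 10: opening $497.10; interest $261.46 → $758.56; payment $758.56; balance $0.00
Total paid: $28,761.07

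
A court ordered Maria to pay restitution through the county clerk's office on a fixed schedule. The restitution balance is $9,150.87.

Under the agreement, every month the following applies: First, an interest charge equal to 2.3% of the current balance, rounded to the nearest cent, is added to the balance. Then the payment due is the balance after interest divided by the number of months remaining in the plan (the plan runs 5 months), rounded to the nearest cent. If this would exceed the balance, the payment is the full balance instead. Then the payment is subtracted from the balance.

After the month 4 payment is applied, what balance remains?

Month 1: opening $9,150.87; interest $210.47 → $9,361.34; payment $1,872.27; balance $7,489.07
Month 2: opening $7,489.07; interest $172.25 → $7,661.32; payment $1,915.33; balance $5,745.99
Month 3: opening $5,745.99; interest $132.16 → $5,878.15; payment $1,959.38; balance $3,918.77
Month 4: opening $3,918.77; interest $90.13 → $4,008.90; payment $2,004.45; balance $2,004.45

$2,004.45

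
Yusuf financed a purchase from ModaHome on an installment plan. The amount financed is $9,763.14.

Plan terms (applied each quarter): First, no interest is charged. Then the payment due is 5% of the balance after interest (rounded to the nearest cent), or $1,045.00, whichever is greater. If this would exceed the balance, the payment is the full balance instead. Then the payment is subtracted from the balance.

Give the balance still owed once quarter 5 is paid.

Quarter 1: opening $9,763.14; payment $1,045.00; balance $8,718.14
Quarter 2: opening $8,718.14; payment $1,045.00; balance $7,673.14
Quarter 3: opening $7,673.14; payment $1,045.00; balance $6,628.14
Quarter 4: opening $6,628.14; payment $1,045.00; balance $5,583.14
Quarter 5: opening $5,583.14; payment $1,045.00; balance $4,538.14

$4,538.14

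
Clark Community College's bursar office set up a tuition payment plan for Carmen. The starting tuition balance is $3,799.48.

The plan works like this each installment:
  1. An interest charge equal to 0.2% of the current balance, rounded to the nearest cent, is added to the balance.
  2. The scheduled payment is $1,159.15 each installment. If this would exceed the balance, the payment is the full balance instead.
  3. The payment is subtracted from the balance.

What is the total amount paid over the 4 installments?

$3,816.05

Installment 1: opening $3,799.48; interest $7.60 → $3,807.08; payment $1,159.15; balance $2,647.93
Installment 2: opening $2,647.93; interest $5.30 → $2,653.23; payment $1,159.15; balance $1,494.08
Installment 3: opening $1,494.08; interest $2.99 → $1,497.07; payment $1,159.15; balance $337.92
Installment 4: opening $337.92; interest $0.68 → $338.60; payment $338.60; balance $0.00
Total paid: $3,816.05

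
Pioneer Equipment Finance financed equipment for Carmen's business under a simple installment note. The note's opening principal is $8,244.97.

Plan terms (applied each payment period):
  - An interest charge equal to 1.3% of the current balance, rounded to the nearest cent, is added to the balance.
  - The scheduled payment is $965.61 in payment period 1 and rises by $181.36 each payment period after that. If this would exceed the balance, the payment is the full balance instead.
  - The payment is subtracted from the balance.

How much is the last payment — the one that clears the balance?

# | Opening | Interest | Payment | End bal
1 | $8,244.97 | $107.18 | $965.61 | $7,386.54
2 | $7,386.54 | $96.03 | $1,146.97 | $6,335.60
3 | $6,335.60 | $82.36 | $1,328.33 | $5,089.63
4 | $5,089.63 | $66.17 | $1,509.69 | $3,646.11
5 | $3,646.11 | $47.40 | $1,691.05 | $2,002.46
6 | $2,002.46 | $26.03 | $1,872.41 | $156.08
7 | $156.08 | $2.03 | $158.11 | $0.00

$158.11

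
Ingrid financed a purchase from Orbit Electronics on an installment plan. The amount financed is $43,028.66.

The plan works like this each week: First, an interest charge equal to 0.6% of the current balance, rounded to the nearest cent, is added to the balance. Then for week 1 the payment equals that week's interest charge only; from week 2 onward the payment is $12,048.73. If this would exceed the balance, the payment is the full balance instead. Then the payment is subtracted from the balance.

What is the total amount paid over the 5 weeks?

$43,893.36

Week 1: opening $43,028.66; interest $258.17 → $43,286.83; payment $258.17; balance $43,028.66
Week 2: opening $43,028.66; interest $258.17 → $43,286.83; payment $12,048.73; balance $31,238.10
Week 3: opening $31,238.10; interest $187.43 → $31,425.53; payment $12,048.73; balance $19,376.80
Week 4: opening $19,376.80; interest $116.26 → $19,493.06; payment $12,048.73; balance $7,444.33
Week 5: opening $7,444.33; interest $44.67 → $7,489.00; payment $7,489.00; balance $0.00
Total paid: $43,893.36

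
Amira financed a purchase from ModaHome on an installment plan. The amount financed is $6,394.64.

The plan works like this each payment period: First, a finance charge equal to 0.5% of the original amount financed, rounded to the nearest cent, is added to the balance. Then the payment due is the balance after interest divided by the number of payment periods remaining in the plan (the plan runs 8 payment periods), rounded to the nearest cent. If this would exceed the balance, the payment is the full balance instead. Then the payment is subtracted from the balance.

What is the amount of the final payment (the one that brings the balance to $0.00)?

Payment period 1: opening $6,394.64; interest $31.97 → $6,426.61; payment $803.33; balance $5,623.28
Payment period 2: opening $5,623.28; interest $31.97 → $5,655.25; payment $807.89; balance $4,847.36
Payment period 3: opening $4,847.36; interest $31.97 → $4,879.33; payment $813.22; balance $4,066.11
Payment period 4: opening $4,066.11; interest $31.97 → $4,098.08; payment $819.62; balance $3,278.46
Payment period 5: opening $3,278.46; interest $31.97 → $3,310.43; payment $827.61; balance $2,482.82
Payment period 6: opening $2,482.82; interest $31.97 → $2,514.79; payment $838.26; balance $1,676.53
Payment period 7: opening $1,676.53; interest $31.97 → $1,708.50; payment $854.25; balance $854.25
Payment period 8: opening $854.25; interest $31.97 → $886.22; payment $886.22; balance $0.00

$886.22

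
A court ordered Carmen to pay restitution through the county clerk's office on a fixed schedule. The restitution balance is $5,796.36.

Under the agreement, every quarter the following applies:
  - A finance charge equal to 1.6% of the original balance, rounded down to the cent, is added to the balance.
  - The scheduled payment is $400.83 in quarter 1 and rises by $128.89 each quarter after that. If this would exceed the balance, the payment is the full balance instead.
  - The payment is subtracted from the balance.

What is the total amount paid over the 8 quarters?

Quarter 1: opening $5,796.36; interest $92.74 → $5,889.10; payment $400.83; balance $5,488.27
Quarter 2: opening $5,488.27; interest $92.74 → $5,581.01; payment $529.72; balance $5,051.29
Quarter 3: opening $5,051.29; interest $92.74 → $5,144.03; payment $658.61; balance $4,485.42
Quarter 4: opening $4,485.42; interest $92.74 → $4,578.16; payment $787.50; balance $3,790.66
Quarter 5: opening $3,790.66; interest $92.74 → $3,883.40; payment $916.39; balance $2,967.01
Quarter 6: opening $2,967.01; interest $92.74 → $3,059.75; payment $1,045.28; balance $2,014.47
Quarter 7: opening $2,014.47; interest $92.74 → $2,107.21; payment $1,174.17; balance $933.04
Quarter 8: opening $933.04; interest $92.74 → $1,025.78; payment $1,025.78; balance $0.00
Total paid: $6,538.28

$6,538.28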